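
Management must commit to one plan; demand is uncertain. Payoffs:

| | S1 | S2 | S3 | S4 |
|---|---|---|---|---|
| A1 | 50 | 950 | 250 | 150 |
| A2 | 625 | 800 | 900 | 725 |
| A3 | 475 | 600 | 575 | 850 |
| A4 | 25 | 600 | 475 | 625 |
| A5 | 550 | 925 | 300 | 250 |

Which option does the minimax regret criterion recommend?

A2

Column bests: S1=625, S2=950, S3=900, S4=850.
A1 regrets: 575, 0, 650, 700 → max 700
A2 regrets: 0, 150, 0, 125 → max 150
A3 regrets: 150, 350, 325, 0 → max 350
A4 regrets: 600, 350, 425, 225 → max 600
A5 regrets: 75, 25, 600, 600 → max 600
Smallest max regret = 150 → A2.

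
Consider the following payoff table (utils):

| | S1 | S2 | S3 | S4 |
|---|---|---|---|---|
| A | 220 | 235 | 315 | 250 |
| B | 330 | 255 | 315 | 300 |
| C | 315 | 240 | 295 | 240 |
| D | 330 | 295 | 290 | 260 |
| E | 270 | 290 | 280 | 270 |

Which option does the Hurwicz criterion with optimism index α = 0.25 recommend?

D

A: 0.25·315 + 0.75·220 = 243.75
B: 0.25·330 + 0.75·255 = 273.75
C: 0.25·315 + 0.75·240 = 258.75
D: 0.25·330 + 0.75·260 = 277.5
E: 0.25·290 + 0.75·270 = 275
Highest Hurwicz score = 277.5 → D.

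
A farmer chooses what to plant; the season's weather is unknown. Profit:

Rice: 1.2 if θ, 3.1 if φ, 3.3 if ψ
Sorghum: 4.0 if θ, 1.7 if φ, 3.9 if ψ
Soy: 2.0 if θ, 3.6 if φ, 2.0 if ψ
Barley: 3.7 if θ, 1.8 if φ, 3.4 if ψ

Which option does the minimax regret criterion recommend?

Barley

Column bests: θ=4.0, φ=3.6, ψ=3.9.
Rice regrets: 2.8, 0.5, 0.6 → max 2.8
Sorghum regrets: 0.0, 1.9, 0.0 → max 1.9
Soy regrets: 2.0, 0.0, 1.9 → max 2.0
Barley regrets: 0.3, 1.8, 0.5 → max 1.8
Smallest max regret = 1.8 → Barley.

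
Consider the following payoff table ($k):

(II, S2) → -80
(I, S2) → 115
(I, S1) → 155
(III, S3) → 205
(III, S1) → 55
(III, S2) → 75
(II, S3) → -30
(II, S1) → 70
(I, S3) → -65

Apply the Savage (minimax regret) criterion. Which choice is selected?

Column bests: S1=155, S2=115, S3=205.
I regrets: 0, 0, 270 → max 270
II regrets: 85, 195, 235 → max 235
III regrets: 100, 40, 0 → max 100
Smallest max regret = 100 → III.

III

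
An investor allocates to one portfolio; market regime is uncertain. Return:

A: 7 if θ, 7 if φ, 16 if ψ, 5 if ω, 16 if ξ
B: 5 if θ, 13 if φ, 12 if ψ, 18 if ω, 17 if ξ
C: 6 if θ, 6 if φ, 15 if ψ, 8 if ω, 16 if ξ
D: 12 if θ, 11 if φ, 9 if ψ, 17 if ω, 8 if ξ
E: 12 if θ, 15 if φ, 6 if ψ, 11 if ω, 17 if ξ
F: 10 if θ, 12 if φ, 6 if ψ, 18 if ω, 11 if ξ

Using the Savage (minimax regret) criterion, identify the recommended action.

B

Column bests: θ=12, φ=15, ψ=16, ω=18, ξ=17.
A regrets: 5, 8, 0, 13, 1 → max 13
B regrets: 7, 2, 4, 0, 0 → max 7
C regrets: 6, 9, 1, 10, 1 → max 10
D regrets: 0, 4, 7, 1, 9 → max 9
E regrets: 0, 0, 10, 7, 0 → max 10
F regrets: 2, 3, 10, 0, 6 → max 10
Smallest max regret = 7 → B.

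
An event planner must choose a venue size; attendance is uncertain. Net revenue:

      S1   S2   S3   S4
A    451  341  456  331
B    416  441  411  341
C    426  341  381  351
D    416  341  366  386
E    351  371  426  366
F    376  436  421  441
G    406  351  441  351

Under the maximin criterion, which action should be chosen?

F

Row minima: A=331, B=341, C=341, D=341, E=351, F=376, G=351
Best worst-case = 376 → F.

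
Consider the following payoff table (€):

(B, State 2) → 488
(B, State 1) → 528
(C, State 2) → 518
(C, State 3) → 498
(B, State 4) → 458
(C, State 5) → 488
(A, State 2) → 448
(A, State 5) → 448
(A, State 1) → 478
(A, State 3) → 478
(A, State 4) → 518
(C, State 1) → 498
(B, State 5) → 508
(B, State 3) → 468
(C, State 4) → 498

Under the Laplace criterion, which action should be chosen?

Row averages: A=474, B=490, C=500
Highest average = 500 → C.

C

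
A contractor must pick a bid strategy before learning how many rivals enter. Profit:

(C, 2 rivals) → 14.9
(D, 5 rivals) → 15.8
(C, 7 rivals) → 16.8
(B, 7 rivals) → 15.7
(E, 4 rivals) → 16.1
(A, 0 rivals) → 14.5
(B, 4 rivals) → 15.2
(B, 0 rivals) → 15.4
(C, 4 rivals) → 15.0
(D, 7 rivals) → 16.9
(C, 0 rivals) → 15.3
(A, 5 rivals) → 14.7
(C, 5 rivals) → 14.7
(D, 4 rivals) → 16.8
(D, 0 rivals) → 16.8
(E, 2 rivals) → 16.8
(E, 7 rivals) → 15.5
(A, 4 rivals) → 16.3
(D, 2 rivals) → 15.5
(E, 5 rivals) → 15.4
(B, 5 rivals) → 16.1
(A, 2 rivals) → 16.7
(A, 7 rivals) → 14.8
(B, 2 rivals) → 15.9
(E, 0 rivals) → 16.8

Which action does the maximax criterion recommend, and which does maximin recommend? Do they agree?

Row maxima: A=16.7, B=16.1, C=16.8, D=16.9, E=16.8
Best best-case = 16.9 → D.
Row minima: A=14.5, B=15.2, C=14.7, D=15.5, E=15.4
Best worst-case = 15.5 → D.

maximax → D; maximin → D (agree)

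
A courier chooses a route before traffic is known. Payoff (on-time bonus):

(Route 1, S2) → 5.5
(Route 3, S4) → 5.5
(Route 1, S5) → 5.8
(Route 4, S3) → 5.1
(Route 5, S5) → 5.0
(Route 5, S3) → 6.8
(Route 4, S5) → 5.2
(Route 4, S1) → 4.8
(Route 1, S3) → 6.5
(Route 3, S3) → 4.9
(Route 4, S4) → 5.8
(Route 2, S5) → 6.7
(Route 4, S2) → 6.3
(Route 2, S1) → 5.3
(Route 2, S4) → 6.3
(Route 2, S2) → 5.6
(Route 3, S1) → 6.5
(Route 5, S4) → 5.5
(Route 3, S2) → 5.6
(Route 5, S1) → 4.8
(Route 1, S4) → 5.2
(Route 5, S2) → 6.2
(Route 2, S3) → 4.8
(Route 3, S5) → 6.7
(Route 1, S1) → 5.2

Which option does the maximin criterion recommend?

Route 1

Row minima: Route 1=5.2, Route 2=4.8, Route 3=4.9, Route 4=4.8, Route 5=4.8
Best worst-case = 5.2 → Route 1.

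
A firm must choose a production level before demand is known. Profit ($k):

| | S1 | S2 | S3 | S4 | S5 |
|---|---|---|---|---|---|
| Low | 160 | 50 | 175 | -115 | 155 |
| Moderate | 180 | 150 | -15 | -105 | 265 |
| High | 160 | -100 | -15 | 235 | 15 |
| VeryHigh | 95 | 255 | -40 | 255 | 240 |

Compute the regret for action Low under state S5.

110

Best payoff under S5 is 265.
Regret = 265 − 155 = 110.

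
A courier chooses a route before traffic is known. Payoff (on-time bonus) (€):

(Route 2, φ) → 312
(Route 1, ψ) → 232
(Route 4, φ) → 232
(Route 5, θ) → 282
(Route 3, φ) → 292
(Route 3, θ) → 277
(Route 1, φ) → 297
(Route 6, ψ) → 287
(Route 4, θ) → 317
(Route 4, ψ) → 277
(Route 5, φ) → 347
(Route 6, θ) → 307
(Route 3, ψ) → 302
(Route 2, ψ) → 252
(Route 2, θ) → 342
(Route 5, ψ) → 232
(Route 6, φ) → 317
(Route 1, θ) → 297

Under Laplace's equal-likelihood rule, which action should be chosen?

Row averages: Route 1=826/3, Route 2=302, Route 3=871/3, Route 4=826/3, Route 5=287, Route 6=911/3
Highest average = 911/3 → Route 6.

Route 6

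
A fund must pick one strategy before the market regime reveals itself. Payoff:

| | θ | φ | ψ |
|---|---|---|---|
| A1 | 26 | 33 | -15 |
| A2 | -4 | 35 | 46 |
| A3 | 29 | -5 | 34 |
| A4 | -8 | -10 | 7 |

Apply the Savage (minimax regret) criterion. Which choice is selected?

A2

Column bests: θ=29, φ=35, ψ=46.
A1 regrets: 3, 2, 61 → max 61
A2 regrets: 33, 0, 0 → max 33
A3 regrets: 0, 40, 12 → max 40
A4 regrets: 37, 45, 39 → max 45
Smallest max regret = 33 → A2.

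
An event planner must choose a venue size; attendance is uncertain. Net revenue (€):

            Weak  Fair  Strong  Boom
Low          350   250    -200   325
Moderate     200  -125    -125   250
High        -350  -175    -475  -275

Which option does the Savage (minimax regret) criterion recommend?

Low

Column bests: Weak=350, Fair=250, Strong=-125, Boom=325.
Low regrets: 0, 0, 75, 0 → max 75
Moderate regrets: 150, 375, 0, 75 → max 375
High regrets: 700, 425, 350, 600 → max 700
Smallest max regret = 75 → Low.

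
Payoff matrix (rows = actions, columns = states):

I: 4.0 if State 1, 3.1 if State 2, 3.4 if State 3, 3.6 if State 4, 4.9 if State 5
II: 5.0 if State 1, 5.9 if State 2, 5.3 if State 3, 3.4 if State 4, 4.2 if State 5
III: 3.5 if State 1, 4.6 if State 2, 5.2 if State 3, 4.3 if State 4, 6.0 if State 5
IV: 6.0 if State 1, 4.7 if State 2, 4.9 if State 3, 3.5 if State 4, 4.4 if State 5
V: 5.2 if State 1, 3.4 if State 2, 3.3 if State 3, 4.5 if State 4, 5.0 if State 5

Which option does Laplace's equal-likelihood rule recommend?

II

Row averages: I=3.8, II=4.76, III=4.72, IV=4.7, V=4.28
Highest average = 4.76 → II.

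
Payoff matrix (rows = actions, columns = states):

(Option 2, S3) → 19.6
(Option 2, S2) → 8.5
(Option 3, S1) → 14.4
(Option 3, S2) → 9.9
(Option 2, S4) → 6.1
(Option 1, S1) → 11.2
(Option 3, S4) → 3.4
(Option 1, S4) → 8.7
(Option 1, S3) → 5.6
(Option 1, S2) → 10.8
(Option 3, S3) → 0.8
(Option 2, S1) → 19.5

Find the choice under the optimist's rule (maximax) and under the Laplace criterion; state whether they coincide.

maximax → Option 2; laplace → Option 2 (agree)

Row maxima: Option 1=11.2, Option 2=19.6, Option 3=14.4
Best best-case = 19.6 → Option 2.
Row averages: Option 1=9.075, Option 2=13.425, Option 3=7.125
Highest average = 13.425 → Option 2.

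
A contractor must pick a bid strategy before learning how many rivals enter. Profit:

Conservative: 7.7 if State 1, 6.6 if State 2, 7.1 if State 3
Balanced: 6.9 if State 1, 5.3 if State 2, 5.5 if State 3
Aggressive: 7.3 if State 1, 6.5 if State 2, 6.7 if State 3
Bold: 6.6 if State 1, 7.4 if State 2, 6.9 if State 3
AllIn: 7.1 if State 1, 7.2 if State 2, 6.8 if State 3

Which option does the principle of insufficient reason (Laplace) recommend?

Conservative

Row averages: Conservative=107/15, Balanced=5.9, Aggressive=41/6, Bold=209/30, AllIn=211/30
Highest average = 107/15 → Conservative.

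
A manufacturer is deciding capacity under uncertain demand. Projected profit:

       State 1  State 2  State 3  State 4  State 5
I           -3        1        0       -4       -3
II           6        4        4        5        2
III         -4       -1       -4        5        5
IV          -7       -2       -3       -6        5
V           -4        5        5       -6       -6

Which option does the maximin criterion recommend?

II

Row minima: I=-4, II=2, III=-4, IV=-7, V=-6
Best worst-case = 2 → II.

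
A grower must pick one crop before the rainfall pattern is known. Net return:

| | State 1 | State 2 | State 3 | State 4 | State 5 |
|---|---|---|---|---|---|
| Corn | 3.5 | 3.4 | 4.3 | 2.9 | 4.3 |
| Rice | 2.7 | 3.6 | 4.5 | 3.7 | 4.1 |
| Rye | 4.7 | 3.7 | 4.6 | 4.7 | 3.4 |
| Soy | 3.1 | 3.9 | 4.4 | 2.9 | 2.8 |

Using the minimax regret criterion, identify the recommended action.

Column bests: State 1=4.7, State 2=3.9, State 3=4.6, State 4=4.7, State 5=4.3.
Corn regrets: 1.2, 0.5, 0.3, 1.8, 0.0 → max 1.8
Rice regrets: 2.0, 0.3, 0.1, 1.0, 0.2 → max 2.0
Rye regrets: 0.0, 0.2, 0.0, 0.0, 0.9 → max 0.9
Soy regrets: 1.6, 0.0, 0.2, 1.8, 1.5 → max 1.8
Smallest max regret = 0.9 → Rye.

Rye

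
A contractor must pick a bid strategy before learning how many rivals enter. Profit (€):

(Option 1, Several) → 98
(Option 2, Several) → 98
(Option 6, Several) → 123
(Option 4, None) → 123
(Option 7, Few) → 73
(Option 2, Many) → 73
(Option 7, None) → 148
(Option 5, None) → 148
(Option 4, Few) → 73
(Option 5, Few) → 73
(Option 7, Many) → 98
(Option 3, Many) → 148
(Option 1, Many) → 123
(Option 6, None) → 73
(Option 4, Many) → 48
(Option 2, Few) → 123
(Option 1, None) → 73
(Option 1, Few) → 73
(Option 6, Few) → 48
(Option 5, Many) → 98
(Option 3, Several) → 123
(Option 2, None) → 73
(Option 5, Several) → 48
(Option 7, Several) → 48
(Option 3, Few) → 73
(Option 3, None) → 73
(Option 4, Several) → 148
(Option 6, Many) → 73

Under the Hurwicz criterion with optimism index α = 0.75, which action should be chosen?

Option 3

Option 1: 0.75·123 + 0.25·73 = 110.5
Option 2: 0.75·123 + 0.25·73 = 110.5
Option 3: 0.75·148 + 0.25·73 = 129.25
Option 4: 0.75·148 + 0.25·48 = 123
Option 5: 0.75·148 + 0.25·48 = 123
Option 6: 0.75·123 + 0.25·48 = 104.25
Option 7: 0.75·148 + 0.25·48 = 123
Highest Hurwicz score = 129.25 → Option 3.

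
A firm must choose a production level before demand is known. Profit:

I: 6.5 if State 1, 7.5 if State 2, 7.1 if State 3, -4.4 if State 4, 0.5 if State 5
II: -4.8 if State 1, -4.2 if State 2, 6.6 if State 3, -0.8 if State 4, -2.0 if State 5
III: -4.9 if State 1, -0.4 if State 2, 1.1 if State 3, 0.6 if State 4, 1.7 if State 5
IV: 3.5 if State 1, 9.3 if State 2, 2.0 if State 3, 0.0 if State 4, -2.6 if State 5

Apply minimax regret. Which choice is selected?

I

Column bests: State 1=6.5, State 2=9.3, State 3=7.1, State 4=0.6, State 5=1.7.
I regrets: 0.0, 1.8, 0.0, 5.0, 1.2 → max 5.0
II regrets: 11.3, 13.5, 0.5, 1.4, 3.7 → max 13.5
III regrets: 11.4, 9.7, 6.0, 0.0, 0.0 → max 11.4
IV regrets: 3.0, 0.0, 5.1, 0.6, 4.3 → max 5.1
Smallest max regret = 5.0 → I.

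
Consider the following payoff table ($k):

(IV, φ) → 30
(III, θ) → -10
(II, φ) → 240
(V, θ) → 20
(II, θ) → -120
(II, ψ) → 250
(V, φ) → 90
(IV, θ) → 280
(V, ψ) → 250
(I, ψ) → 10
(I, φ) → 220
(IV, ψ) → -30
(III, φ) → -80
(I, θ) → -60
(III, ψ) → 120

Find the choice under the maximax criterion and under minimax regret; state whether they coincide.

maximax → IV; minimax regret → V (disagree)

Row maxima: I=220, II=250, III=120, IV=280, V=250
Best best-case = 280 → IV.
Column bests: θ=280, φ=240, ψ=250.
I regrets: 340, 20, 240 → max 340
II regrets: 400, 0, 0 → max 400
III regrets: 290, 320, 130 → max 320
IV regrets: 0, 210, 280 → max 280
V regrets: 260, 150, 0 → max 260
Smallest max regret = 260 → V.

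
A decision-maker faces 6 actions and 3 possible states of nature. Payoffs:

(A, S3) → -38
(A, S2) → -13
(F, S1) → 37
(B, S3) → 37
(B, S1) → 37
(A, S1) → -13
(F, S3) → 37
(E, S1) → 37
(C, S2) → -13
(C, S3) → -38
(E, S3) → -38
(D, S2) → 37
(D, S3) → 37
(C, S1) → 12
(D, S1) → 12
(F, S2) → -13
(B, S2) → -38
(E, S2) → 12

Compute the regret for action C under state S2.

50

Best payoff under S2 is 37.
Regret = 37 − (-13) = 50.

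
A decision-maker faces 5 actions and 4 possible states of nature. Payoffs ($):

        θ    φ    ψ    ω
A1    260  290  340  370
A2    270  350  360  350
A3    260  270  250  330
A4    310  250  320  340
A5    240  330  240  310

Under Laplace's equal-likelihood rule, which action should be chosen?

A2

Row averages: A1=315, A2=332.5, A3=277.5, A4=305, A5=280
Highest average = 332.5 → A2.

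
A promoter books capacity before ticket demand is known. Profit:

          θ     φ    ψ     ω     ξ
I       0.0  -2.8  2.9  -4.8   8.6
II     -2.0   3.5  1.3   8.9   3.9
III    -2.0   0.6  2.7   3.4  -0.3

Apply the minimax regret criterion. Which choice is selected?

II

Column bests: θ=0.0, φ=3.5, ψ=2.9, ω=8.9, ξ=8.6.
I regrets: 0.0, 6.3, 0.0, 13.7, 0.0 → max 13.7
II regrets: 2.0, 0.0, 1.6, 0.0, 4.7 → max 4.7
III regrets: 2.0, 2.9, 0.2, 5.5, 8.9 → max 8.9
Smallest max regret = 4.7 → II.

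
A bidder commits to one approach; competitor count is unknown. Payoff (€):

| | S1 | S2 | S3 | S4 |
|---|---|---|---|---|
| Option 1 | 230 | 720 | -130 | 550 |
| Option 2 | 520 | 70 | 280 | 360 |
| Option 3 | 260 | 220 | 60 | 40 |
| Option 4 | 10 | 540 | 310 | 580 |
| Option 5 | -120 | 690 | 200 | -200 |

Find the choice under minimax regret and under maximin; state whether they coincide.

minimax regret → Option 1; maximin → Option 2 (disagree)

Column bests: S1=520, S2=720, S3=310, S4=580.
Option 1 regrets: 290, 0, 440, 30 → max 440
Option 2 regrets: 0, 650, 30, 220 → max 650
Option 3 regrets: 260, 500, 250, 540 → max 540
Option 4 regrets: 510, 180, 0, 0 → max 510
Option 5 regrets: 640, 30, 110, 780 → max 780
Smallest max regret = 440 → Option 1.
Row minima: Option 1=-130, Option 2=70, Option 3=40, Option 4=10, Option 5=-200
Best worst-case = 70 → Option 2.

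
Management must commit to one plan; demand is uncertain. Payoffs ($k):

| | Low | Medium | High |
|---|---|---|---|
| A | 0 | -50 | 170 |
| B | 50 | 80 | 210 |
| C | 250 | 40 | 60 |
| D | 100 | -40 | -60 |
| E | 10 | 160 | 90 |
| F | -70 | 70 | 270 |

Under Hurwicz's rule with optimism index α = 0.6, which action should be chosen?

A: 0.6·170 + 0.4·(-50) = 82
B: 0.6·210 + 0.4·50 = 146
C: 0.6·250 + 0.4·40 = 166
D: 0.6·100 + 0.4·(-60) = 36
E: 0.6·160 + 0.4·10 = 100
F: 0.6·270 + 0.4·(-70) = 134
Highest Hurwicz score = 166 → C.

C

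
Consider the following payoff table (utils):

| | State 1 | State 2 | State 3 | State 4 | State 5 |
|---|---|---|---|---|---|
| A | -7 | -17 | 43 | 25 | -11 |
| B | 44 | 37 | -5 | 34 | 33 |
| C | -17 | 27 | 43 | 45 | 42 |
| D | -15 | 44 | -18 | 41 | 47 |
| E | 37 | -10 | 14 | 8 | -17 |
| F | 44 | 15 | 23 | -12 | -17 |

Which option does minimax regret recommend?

B

Column bests: State 1=44, State 2=44, State 3=43, State 4=45, State 5=47.
A regrets: 51, 61, 0, 20, 58 → max 61
B regrets: 0, 7, 48, 11, 14 → max 48
C regrets: 61, 17, 0, 0, 5 → max 61
D regrets: 59, 0, 61, 4, 0 → max 61
E regrets: 7, 54, 29, 37, 64 → max 64
F regrets: 0, 29, 20, 57, 64 → max 64
Smallest max regret = 48 → B.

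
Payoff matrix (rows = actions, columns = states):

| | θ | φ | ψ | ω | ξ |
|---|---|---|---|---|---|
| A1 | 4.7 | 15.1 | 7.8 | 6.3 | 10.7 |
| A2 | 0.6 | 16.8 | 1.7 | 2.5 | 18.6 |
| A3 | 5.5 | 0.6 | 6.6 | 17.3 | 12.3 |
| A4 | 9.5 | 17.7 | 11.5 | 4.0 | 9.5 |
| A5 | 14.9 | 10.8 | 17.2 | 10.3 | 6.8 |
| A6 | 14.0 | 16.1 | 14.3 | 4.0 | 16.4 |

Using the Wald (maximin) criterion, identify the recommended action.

Row minima: A1=4.7, A2=0.6, A3=0.6, A4=4.0, A5=6.8, A6=4.0
Best worst-case = 6.8 → A5.

A5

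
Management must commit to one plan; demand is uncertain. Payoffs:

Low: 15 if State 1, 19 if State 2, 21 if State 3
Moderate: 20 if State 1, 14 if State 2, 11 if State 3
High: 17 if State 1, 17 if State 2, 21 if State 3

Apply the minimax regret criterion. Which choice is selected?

High

Column bests: State 1=20, State 2=19, State 3=21.
Low regrets: 5, 0, 0 → max 5
Moderate regrets: 0, 5, 10 → max 10
High regrets: 3, 2, 0 → max 3
Smallest max regret = 3 → High.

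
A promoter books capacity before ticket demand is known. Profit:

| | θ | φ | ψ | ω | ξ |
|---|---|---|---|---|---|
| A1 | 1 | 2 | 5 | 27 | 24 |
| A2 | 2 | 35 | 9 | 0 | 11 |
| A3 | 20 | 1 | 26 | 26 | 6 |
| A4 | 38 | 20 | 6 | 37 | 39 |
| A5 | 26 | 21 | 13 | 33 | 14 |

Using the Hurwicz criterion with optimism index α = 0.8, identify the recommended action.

A1: 0.8·27 + 0.2·1 = 21.8
A2: 0.8·35 + 0.2·0 = 28
A3: 0.8·26 + 0.2·1 = 21
A4: 0.8·39 + 0.2·6 = 32.4
A5: 0.8·33 + 0.2·13 = 29
Highest Hurwicz score = 32.4 → A4.

A4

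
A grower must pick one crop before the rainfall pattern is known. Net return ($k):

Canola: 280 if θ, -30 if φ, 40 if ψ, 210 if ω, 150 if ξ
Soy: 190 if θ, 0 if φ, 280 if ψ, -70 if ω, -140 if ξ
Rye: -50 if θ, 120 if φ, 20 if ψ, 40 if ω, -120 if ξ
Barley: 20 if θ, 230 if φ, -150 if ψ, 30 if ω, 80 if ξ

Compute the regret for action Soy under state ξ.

290

Best payoff under ξ is 150.
Regret = 150 − (-140) = 290.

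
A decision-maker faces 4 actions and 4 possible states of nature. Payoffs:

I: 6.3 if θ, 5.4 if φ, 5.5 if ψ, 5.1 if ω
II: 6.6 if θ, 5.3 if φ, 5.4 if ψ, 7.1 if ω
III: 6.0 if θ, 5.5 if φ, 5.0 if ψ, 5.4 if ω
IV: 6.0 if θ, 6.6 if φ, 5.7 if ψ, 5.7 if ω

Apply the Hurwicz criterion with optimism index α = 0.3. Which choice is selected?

I: 0.3·6.3 + 0.7·5.1 = 5.46
II: 0.3·7.1 + 0.7·5.3 = 5.84
III: 0.3·6.0 + 0.7·5.0 = 5.3
IV: 0.3·6.6 + 0.7·5.7 = 5.97
Highest Hurwicz score = 5.97 → IV.

IV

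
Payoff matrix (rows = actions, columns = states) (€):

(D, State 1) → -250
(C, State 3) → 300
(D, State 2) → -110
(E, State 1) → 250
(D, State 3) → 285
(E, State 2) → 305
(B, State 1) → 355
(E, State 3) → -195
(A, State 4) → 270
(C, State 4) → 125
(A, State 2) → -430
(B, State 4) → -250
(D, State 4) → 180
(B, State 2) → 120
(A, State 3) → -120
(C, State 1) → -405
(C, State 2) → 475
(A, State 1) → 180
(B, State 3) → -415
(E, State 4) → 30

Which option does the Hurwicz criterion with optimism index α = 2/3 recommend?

C

A: 2/3·270 + 1/3·(-430) = 110/3
B: 2/3·355 + 1/3·(-415) = 295/3
C: 2/3·475 + 1/3·(-405) = 545/3
D: 2/3·285 + 1/3·(-250) = 320/3
E: 2/3·305 + 1/3·(-195) = 415/3
Highest Hurwicz score = 545/3 → C.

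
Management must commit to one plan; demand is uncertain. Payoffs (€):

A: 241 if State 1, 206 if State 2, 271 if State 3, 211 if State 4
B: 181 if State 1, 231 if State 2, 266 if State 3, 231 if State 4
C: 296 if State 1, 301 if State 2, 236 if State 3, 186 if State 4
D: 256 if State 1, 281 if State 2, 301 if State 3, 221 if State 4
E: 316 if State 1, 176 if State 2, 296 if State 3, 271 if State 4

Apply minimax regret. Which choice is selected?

D

Column bests: State 1=316, State 2=301, State 3=301, State 4=271.
A regrets: 75, 95, 30, 60 → max 95
B regrets: 135, 70, 35, 40 → max 135
C regrets: 20, 0, 65, 85 → max 85
D regrets: 60, 20, 0, 50 → max 60
E regrets: 0, 125, 5, 0 → max 125
Smallest max regret = 60 → D.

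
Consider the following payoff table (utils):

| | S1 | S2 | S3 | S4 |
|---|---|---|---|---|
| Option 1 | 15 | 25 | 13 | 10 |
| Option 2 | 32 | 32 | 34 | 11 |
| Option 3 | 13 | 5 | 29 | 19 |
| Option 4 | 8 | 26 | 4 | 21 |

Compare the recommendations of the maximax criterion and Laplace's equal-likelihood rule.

maximax → Option 2; laplace → Option 2 (agree)

Row maxima: Option 1=25, Option 2=34, Option 3=29, Option 4=26
Best best-case = 34 → Option 2.
Row averages: Option 1=15.75, Option 2=27.25, Option 3=16.5, Option 4=14.75
Highest average = 27.25 → Option 2.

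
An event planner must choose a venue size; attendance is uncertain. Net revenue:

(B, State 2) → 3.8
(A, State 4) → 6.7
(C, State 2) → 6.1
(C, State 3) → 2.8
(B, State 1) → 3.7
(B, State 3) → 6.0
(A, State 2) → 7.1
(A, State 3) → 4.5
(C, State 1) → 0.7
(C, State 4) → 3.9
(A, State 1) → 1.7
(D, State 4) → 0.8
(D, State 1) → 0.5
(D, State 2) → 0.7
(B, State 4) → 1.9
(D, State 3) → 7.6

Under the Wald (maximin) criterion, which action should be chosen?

B

Row minima: A=1.7, B=1.9, C=0.7, D=0.5
Best worst-case = 1.9 → B.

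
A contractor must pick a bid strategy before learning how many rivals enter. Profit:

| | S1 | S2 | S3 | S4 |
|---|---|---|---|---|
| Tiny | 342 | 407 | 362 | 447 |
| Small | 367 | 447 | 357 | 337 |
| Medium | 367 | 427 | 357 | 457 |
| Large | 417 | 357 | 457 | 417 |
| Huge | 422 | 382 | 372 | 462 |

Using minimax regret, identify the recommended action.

Huge

Column bests: S1=422, S2=447, S3=457, S4=462.
Tiny regrets: 80, 40, 95, 15 → max 95
Small regrets: 55, 0, 100, 125 → max 125
Medium regrets: 55, 20, 100, 5 → max 100
Large regrets: 5, 90, 0, 45 → max 90
Huge regrets: 0, 65, 85, 0 → max 85
Smallest max regret = 85 → Huge.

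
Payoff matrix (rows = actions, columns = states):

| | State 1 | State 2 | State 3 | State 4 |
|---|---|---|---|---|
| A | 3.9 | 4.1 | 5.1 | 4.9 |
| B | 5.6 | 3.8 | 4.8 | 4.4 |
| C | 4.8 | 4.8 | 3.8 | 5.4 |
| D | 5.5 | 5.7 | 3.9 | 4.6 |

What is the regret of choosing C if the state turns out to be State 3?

1.3

Best payoff under State 3 is 5.1.
Regret = 5.1 − 3.8 = 1.3.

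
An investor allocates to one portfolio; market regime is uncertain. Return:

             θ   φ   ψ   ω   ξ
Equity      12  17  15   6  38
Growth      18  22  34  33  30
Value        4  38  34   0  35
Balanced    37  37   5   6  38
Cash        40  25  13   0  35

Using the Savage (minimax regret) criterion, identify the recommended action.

Growth

Column bests: θ=40, φ=38, ψ=34, ω=33, ξ=38.
Equity regrets: 28, 21, 19, 27, 0 → max 28
Growth regrets: 22, 16, 0, 0, 8 → max 22
Value regrets: 36, 0, 0, 33, 3 → max 36
Balanced regrets: 3, 1, 29, 27, 0 → max 29
Cash regrets: 0, 13, 21, 33, 3 → max 33
Smallest max regret = 22 → Growth.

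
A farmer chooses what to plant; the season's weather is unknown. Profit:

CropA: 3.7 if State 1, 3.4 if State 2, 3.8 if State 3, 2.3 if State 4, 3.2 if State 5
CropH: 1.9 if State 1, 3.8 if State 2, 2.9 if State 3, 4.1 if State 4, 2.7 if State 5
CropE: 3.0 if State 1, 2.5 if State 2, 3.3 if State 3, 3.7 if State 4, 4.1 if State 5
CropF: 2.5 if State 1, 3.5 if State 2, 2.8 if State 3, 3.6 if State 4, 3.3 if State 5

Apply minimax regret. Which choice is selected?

Column bests: State 1=3.7, State 2=3.8, State 3=3.8, State 4=4.1, State 5=4.1.
CropA regrets: 0.0, 0.4, 0.0, 1.8, 0.9 → max 1.8
CropH regrets: 1.8, 0.0, 0.9, 0.0, 1.4 → max 1.8
CropE regrets: 0.7, 1.3, 0.5, 0.4, 0.0 → max 1.3
CropF regrets: 1.2, 0.3, 1.0, 0.5, 0.8 → max 1.2
Smallest max regret = 1.2 → CropF.

CropF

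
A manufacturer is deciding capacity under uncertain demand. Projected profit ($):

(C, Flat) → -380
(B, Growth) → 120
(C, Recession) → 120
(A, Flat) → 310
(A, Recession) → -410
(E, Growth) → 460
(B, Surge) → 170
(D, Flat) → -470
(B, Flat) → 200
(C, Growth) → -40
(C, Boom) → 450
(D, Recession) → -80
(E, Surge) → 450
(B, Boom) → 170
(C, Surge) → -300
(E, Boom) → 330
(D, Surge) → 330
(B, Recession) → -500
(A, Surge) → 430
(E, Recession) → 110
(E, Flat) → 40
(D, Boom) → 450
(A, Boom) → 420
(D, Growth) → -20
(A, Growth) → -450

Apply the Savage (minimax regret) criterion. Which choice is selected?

Column bests: Recession=120, Flat=310, Growth=460, Boom=450, Surge=450.
A regrets: 530, 0, 910, 30, 20 → max 910
B regrets: 620, 110, 340, 280, 280 → max 620
C regrets: 0, 690, 500, 0, 750 → max 750
D regrets: 200, 780, 480, 0, 120 → max 780
E regrets: 10, 270, 0, 120, 0 → max 270
Smallest max regret = 270 → E.

E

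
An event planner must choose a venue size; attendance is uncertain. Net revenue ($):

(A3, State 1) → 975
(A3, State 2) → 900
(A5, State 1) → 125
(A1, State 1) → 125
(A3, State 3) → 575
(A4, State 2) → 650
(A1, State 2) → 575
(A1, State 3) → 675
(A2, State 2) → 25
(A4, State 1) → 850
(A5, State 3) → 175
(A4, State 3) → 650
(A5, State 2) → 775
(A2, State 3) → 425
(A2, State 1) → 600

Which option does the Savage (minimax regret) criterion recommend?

Column bests: State 1=975, State 2=900, State 3=675.
A1 regrets: 850, 325, 0 → max 850
A2 regrets: 375, 875, 250 → max 875
A3 regrets: 0, 0, 100 → max 100
A4 regrets: 125, 250, 25 → max 250
A5 regrets: 850, 125, 500 → max 850
Smallest max regret = 100 → A3.

A3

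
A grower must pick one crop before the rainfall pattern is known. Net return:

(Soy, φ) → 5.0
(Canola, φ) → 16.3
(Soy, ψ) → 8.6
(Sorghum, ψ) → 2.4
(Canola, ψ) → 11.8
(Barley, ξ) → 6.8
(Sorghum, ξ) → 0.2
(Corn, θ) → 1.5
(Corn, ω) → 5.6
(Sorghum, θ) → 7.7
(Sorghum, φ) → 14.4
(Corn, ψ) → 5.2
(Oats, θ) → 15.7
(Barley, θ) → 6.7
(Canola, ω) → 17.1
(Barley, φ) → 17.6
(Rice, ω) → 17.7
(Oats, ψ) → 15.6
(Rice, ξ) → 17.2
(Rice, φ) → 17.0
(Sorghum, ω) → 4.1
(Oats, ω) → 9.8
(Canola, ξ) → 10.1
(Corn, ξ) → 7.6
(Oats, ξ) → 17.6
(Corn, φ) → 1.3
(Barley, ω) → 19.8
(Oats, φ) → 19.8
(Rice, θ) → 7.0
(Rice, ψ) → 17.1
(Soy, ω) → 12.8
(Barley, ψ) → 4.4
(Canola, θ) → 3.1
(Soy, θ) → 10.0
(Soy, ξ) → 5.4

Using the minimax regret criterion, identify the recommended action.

Rice

Column bests: θ=15.7, φ=19.8, ψ=17.1, ω=19.8, ξ=17.6.
Rice regrets: 8.7, 2.8, 0.0, 2.1, 0.4 → max 8.7
Barley regrets: 9.0, 2.2, 12.7, 0.0, 10.8 → max 12.7
Canola regrets: 12.6, 3.5, 5.3, 2.7, 7.5 → max 12.6
Oats regrets: 0.0, 0.0, 1.5, 10.0, 0.0 → max 10.0
Sorghum regrets: 8.0, 5.4, 14.7, 15.7, 17.4 → max 17.4
Soy regrets: 5.7, 14.8, 8.5, 7.0, 12.2 → max 14.8
Corn regrets: 14.2, 18.5, 11.9, 14.2, 10.0 → max 18.5
Smallest max regret = 8.7 → Rice.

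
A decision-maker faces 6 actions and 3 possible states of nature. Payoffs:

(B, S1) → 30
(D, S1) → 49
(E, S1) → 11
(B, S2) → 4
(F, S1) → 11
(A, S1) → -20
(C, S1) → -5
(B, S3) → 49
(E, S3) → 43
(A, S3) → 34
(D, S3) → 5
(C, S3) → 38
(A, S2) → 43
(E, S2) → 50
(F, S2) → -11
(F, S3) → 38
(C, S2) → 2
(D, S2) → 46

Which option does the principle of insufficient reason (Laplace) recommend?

Row averages: A=19, B=83/3, C=35/3, D=100/3, E=104/3, F=38/3
Highest average = 104/3 → E.

E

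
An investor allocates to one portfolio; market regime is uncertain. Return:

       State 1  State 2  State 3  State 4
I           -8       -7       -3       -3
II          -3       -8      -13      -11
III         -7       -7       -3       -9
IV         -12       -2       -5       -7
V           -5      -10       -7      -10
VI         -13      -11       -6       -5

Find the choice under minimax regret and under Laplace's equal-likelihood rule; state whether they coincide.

minimax regret → I; laplace → I (agree)

Column bests: State 1=-3, State 2=-2, State 3=-3, State 4=-3.
I regrets: 5, 5, 0, 0 → max 5
II regrets: 0, 6, 10, 8 → max 10
III regrets: 4, 5, 0, 6 → max 6
IV regrets: 9, 0, 2, 4 → max 9
V regrets: 2, 8, 4, 7 → max 8
VI regrets: 10, 9, 3, 2 → max 10
Smallest max regret = 5 → I.
Row averages: I=-5.25, II=-8.75, III=-6.5, IV=-6.5, V=-8, VI=-8.75
Highest average = -5.25 → I.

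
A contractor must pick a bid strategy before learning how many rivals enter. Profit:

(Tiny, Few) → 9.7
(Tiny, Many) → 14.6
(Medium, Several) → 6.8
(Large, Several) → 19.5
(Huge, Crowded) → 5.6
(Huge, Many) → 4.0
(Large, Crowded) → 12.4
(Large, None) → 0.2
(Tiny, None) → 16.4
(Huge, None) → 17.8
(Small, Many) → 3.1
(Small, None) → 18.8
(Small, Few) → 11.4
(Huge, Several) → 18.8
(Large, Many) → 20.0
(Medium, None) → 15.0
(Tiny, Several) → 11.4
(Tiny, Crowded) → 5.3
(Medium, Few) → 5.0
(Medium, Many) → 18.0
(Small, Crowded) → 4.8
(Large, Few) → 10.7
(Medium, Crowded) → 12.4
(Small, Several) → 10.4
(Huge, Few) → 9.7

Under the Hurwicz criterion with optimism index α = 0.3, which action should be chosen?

Tiny: 0.3·16.4 + 0.7·5.3 = 8.63
Small: 0.3·18.8 + 0.7·3.1 = 7.81
Medium: 0.3·18.0 + 0.7·5.0 = 8.9
Large: 0.3·20.0 + 0.7·0.2 = 6.14
Huge: 0.3·18.8 + 0.7·4.0 = 8.44
Highest Hurwicz score = 8.9 → Medium.

Medium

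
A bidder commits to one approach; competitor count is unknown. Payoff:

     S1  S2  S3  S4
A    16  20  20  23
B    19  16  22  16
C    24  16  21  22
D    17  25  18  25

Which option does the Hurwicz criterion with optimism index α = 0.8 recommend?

A: 0.8·23 + 0.2·16 = 21.6
B: 0.8·22 + 0.2·16 = 20.8
C: 0.8·24 + 0.2·16 = 22.4
D: 0.8·25 + 0.2·17 = 23.4
Highest Hurwicz score = 23.4 → D.

D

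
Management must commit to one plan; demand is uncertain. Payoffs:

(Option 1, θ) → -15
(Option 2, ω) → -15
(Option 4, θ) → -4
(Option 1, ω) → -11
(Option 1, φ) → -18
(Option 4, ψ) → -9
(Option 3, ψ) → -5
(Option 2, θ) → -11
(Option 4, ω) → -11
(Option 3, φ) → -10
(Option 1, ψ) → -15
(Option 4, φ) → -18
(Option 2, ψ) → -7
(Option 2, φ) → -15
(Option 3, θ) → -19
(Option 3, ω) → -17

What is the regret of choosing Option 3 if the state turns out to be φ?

Best payoff under φ is -10.
Regret = -10 − (-10) = 0.

0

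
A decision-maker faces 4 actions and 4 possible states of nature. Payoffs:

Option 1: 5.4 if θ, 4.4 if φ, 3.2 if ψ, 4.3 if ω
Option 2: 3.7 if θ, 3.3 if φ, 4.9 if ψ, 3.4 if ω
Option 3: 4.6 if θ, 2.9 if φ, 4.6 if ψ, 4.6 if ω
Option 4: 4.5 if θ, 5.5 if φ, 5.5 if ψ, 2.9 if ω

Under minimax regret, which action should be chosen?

Column bests: θ=5.4, φ=5.5, ψ=5.5, ω=4.6.
Option 1 regrets: 0.0, 1.1, 2.3, 0.3 → max 2.3
Option 2 regrets: 1.7, 2.2, 0.6, 1.2 → max 2.2
Option 3 regrets: 0.8, 2.6, 0.9, 0.0 → max 2.6
Option 4 regrets: 0.9, 0.0, 0.0, 1.7 → max 1.7
Smallest max regret = 1.7 → Option 4.

Option 4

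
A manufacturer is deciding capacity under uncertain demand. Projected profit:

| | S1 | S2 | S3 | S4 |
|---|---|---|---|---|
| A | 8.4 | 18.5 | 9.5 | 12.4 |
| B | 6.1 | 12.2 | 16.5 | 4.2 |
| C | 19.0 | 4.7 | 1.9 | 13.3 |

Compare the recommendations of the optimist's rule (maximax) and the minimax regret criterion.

Row maxima: A=18.5, B=16.5, C=19.0
Best best-case = 19.0 → C.
Column bests: S1=19.0, S2=18.5, S3=16.5, S4=13.3.
A regrets: 10.6, 0.0, 7.0, 0.9 → max 10.6
B regrets: 12.9, 6.3, 0.0, 9.1 → max 12.9
C regrets: 0.0, 13.8, 14.6, 0.0 → max 14.6
Smallest max regret = 10.6 → A.

maximax → C; minimax regret → A (disagree)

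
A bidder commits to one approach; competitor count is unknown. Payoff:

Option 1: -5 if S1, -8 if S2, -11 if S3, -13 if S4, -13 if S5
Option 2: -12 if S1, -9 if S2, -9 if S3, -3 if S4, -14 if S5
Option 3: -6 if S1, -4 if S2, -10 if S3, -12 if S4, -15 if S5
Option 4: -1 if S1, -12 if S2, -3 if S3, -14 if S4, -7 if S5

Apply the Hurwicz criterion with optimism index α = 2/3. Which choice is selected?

Option 4

Option 1: 2/3·(-5) + 1/3·(-13) = -23/3
Option 2: 2/3·(-3) + 1/3·(-14) = -20/3
Option 3: 2/3·(-4) + 1/3·(-15) = -23/3
Option 4: 2/3·(-1) + 1/3·(-14) = -16/3
Highest Hurwicz score = -16/3 → Option 4.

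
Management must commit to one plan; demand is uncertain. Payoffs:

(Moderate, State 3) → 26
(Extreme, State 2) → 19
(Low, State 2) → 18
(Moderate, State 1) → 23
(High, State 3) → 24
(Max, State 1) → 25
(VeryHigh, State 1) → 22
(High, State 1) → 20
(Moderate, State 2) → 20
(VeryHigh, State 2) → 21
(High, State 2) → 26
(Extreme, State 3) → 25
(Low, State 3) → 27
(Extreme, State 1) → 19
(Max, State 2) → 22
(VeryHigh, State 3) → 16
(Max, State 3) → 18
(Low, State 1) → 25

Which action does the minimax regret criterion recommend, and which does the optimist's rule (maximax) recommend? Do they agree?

Column bests: State 1=25, State 2=26, State 3=27.
Low regrets: 0, 8, 0 → max 8
Moderate regrets: 2, 6, 1 → max 6
High regrets: 5, 0, 3 → max 5
VeryHigh regrets: 3, 5, 11 → max 11
Extreme regrets: 6, 7, 2 → max 7
Max regrets: 0, 4, 9 → max 9
Smallest max regret = 5 → High.
Row maxima: Low=27, Moderate=26, High=26, VeryHigh=22, Extreme=25, Max=25
Best best-case = 27 → Low.

minimax regret → High; maximax → Low (disagree)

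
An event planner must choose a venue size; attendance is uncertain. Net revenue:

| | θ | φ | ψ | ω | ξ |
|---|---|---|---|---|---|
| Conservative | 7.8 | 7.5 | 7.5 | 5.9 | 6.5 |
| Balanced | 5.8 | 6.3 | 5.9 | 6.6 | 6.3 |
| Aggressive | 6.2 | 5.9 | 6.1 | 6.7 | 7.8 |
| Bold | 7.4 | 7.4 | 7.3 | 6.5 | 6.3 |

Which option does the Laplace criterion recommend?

Row averages: Conservative=7.04, Balanced=6.18, Aggressive=6.54, Bold=6.98
Highest average = 7.04 → Conservative.

Conservative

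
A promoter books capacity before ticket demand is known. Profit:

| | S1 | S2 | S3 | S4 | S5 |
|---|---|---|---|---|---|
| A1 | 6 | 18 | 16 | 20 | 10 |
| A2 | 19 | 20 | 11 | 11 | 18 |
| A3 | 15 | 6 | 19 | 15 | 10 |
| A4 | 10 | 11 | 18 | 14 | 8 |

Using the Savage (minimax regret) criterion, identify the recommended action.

Column bests: S1=19, S2=20, S3=19, S4=20, S5=18.
A1 regrets: 13, 2, 3, 0, 8 → max 13
A2 regrets: 0, 0, 8, 9, 0 → max 9
A3 regrets: 4, 14, 0, 5, 8 → max 14
A4 regrets: 9, 9, 1, 6, 10 → max 10
Smallest max regret = 9 → A2.

A2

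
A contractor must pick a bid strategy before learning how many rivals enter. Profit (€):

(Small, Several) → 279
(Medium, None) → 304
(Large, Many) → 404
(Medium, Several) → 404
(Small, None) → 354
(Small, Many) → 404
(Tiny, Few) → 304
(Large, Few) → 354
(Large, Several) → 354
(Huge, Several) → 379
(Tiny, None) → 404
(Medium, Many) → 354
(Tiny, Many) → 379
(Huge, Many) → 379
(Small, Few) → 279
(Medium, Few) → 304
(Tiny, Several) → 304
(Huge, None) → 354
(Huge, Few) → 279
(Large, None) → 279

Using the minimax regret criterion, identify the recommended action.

Column bests: None=404, Few=354, Several=404, Many=404.
Tiny regrets: 0, 50, 100, 25 → max 100
Small regrets: 50, 75, 125, 0 → max 125
Medium regrets: 100, 50, 0, 50 → max 100
Large regrets: 125, 0, 50, 0 → max 125
Huge regrets: 50, 75, 25, 25 → max 75
Smallest max regret = 75 → Huge.

Huge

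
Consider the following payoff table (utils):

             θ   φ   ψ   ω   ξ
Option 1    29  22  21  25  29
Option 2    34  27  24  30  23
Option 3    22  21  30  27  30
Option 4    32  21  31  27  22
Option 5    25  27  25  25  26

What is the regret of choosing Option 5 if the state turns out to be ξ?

Best payoff under ξ is 30.
Regret = 30 − 26 = 4.

4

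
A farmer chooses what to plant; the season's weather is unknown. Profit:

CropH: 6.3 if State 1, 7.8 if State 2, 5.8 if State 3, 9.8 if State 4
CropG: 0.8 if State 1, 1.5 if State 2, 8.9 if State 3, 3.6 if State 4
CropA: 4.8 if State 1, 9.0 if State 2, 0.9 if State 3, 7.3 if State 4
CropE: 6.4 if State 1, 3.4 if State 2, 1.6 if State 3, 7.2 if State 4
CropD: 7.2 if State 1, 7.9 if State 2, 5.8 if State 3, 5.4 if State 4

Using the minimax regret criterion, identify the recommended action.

Column bests: State 1=7.2, State 2=9.0, State 3=8.9, State 4=9.8.
CropH regrets: 0.9, 1.2, 3.1, 0.0 → max 3.1
CropG regrets: 6.4, 7.5, 0.0, 6.2 → max 7.5
CropA regrets: 2.4, 0.0, 8.0, 2.5 → max 8.0
CropE regrets: 0.8, 5.6, 7.3, 2.6 → max 7.3
CropD regrets: 0.0, 1.1, 3.1, 4.4 → max 4.4
Smallest max regret = 3.1 → CropH.

CropH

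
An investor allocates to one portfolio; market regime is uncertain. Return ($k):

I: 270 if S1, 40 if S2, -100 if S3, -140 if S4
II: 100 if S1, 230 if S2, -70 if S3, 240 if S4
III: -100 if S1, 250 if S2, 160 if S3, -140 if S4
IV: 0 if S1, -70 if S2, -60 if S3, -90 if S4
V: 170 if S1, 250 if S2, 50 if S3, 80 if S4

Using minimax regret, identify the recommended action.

V

Column bests: S1=270, S2=250, S3=160, S4=240.
I regrets: 0, 210, 260, 380 → max 380
II regrets: 170, 20, 230, 0 → max 230
III regrets: 370, 0, 0, 380 → max 380
IV regrets: 270, 320, 220, 330 → max 330
V regrets: 100, 0, 110, 160 → max 160
Smallest max regret = 160 → V.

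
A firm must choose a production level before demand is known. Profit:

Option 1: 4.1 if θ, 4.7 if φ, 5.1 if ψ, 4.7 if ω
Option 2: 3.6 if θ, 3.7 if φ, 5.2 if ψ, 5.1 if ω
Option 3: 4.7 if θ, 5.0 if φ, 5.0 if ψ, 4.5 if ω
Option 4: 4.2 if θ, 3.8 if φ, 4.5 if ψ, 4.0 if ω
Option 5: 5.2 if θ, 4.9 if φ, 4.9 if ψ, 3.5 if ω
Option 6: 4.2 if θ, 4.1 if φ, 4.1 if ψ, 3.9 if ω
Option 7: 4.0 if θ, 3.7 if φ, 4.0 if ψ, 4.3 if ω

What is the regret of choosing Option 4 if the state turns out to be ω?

Best payoff under ω is 5.1.
Regret = 5.1 − 4.0 = 1.1.

1.1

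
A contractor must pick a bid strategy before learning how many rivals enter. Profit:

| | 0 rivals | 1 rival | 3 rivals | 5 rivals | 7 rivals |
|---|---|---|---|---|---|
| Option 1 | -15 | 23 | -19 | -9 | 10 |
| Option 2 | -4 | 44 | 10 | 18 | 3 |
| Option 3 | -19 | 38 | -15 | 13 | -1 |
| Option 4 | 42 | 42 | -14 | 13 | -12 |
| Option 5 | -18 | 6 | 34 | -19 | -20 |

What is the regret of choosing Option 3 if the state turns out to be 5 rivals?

Best payoff under 5 rivals is 18.
Regret = 18 − 13 = 5.

5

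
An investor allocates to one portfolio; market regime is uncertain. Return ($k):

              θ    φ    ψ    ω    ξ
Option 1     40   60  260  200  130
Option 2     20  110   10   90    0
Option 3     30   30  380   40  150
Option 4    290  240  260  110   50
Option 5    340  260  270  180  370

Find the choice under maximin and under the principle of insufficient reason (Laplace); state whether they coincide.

Row minima: Option 1=40, Option 2=0, Option 3=30, Option 4=50, Option 5=180
Best worst-case = 180 → Option 5.
Row averages: Option 1=138, Option 2=46, Option 3=126, Option 4=190, Option 5=284
Highest average = 284 → Option 5.

maximin → Option 5; laplace → Option 5 (agree)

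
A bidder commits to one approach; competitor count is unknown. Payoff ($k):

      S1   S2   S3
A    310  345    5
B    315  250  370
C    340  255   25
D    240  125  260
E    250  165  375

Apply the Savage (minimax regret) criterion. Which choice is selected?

B

Column bests: S1=340, S2=345, S3=375.
A regrets: 30, 0, 370 → max 370
B regrets: 25, 95, 5 → max 95
C regrets: 0, 90, 350 → max 350
D regrets: 100, 220, 115 → max 220
E regrets: 90, 180, 0 → max 180
Smallest max regret = 95 → B.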